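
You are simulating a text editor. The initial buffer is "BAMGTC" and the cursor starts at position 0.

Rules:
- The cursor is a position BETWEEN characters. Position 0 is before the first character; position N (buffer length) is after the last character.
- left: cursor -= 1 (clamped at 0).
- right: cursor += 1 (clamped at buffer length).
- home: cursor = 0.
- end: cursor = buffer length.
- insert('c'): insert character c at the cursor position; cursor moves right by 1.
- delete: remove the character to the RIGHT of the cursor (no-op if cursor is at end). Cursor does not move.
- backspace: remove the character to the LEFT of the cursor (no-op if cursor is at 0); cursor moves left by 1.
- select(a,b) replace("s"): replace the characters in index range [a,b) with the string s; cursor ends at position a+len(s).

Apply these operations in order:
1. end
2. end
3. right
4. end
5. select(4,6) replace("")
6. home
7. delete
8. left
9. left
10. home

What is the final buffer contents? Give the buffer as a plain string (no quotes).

After op 1 (end): buf='BAMGTC' cursor=6
After op 2 (end): buf='BAMGTC' cursor=6
After op 3 (right): buf='BAMGTC' cursor=6
After op 4 (end): buf='BAMGTC' cursor=6
After op 5 (select(4,6) replace("")): buf='BAMG' cursor=4
After op 6 (home): buf='BAMG' cursor=0
After op 7 (delete): buf='AMG' cursor=0
After op 8 (left): buf='AMG' cursor=0
After op 9 (left): buf='AMG' cursor=0
After op 10 (home): buf='AMG' cursor=0

Answer: AMG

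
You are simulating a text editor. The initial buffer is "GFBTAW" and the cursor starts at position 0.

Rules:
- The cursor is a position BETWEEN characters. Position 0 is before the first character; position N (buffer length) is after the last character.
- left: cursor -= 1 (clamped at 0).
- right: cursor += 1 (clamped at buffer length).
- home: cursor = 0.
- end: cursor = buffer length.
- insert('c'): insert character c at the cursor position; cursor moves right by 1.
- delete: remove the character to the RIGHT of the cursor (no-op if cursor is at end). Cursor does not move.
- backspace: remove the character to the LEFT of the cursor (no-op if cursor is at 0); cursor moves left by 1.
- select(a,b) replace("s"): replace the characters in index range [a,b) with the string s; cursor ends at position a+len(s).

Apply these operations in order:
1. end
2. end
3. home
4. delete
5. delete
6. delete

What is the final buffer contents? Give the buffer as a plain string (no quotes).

After op 1 (end): buf='GFBTAW' cursor=6
After op 2 (end): buf='GFBTAW' cursor=6
After op 3 (home): buf='GFBTAW' cursor=0
After op 4 (delete): buf='FBTAW' cursor=0
After op 5 (delete): buf='BTAW' cursor=0
After op 6 (delete): buf='TAW' cursor=0

Answer: TAW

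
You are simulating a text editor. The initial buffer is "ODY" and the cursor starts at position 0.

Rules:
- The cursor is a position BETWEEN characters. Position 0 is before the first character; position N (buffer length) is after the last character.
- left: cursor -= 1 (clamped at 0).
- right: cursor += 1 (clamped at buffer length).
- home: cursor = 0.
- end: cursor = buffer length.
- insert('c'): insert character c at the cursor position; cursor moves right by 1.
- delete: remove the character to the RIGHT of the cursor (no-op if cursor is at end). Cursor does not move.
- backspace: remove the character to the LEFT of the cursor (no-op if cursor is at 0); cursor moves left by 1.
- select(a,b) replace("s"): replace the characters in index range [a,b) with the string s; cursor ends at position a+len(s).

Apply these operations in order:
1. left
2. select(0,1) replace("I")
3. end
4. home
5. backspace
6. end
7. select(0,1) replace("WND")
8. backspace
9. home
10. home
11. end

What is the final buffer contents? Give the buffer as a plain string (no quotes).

Answer: WNDY

Derivation:
After op 1 (left): buf='ODY' cursor=0
After op 2 (select(0,1) replace("I")): buf='IDY' cursor=1
After op 3 (end): buf='IDY' cursor=3
After op 4 (home): buf='IDY' cursor=0
After op 5 (backspace): buf='IDY' cursor=0
After op 6 (end): buf='IDY' cursor=3
After op 7 (select(0,1) replace("WND")): buf='WNDDY' cursor=3
After op 8 (backspace): buf='WNDY' cursor=2
After op 9 (home): buf='WNDY' cursor=0
After op 10 (home): buf='WNDY' cursor=0
After op 11 (end): buf='WNDY' cursor=4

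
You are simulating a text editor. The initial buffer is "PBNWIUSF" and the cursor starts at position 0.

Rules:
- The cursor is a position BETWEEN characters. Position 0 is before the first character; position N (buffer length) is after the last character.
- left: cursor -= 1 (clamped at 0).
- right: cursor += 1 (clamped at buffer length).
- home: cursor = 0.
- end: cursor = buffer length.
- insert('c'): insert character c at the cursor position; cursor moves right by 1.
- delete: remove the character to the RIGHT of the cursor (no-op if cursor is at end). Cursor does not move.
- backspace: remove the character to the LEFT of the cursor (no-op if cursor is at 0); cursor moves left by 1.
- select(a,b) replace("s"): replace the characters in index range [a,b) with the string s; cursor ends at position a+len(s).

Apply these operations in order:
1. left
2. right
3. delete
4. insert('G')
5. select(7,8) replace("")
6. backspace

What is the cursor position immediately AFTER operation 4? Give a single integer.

After op 1 (left): buf='PBNWIUSF' cursor=0
After op 2 (right): buf='PBNWIUSF' cursor=1
After op 3 (delete): buf='PNWIUSF' cursor=1
After op 4 (insert('G')): buf='PGNWIUSF' cursor=2

Answer: 2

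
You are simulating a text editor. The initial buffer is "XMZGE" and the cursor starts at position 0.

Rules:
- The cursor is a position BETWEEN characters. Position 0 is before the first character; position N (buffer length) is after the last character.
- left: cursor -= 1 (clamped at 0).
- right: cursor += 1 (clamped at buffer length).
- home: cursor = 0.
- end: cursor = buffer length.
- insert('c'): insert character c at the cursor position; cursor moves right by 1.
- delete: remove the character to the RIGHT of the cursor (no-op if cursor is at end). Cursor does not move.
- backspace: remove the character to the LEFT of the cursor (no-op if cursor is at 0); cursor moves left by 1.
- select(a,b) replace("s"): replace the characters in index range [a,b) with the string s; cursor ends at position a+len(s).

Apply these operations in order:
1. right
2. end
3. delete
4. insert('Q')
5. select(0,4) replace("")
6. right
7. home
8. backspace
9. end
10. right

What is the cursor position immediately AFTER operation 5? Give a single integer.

Answer: 0

Derivation:
After op 1 (right): buf='XMZGE' cursor=1
After op 2 (end): buf='XMZGE' cursor=5
After op 3 (delete): buf='XMZGE' cursor=5
After op 4 (insert('Q')): buf='XMZGEQ' cursor=6
After op 5 (select(0,4) replace("")): buf='EQ' cursor=0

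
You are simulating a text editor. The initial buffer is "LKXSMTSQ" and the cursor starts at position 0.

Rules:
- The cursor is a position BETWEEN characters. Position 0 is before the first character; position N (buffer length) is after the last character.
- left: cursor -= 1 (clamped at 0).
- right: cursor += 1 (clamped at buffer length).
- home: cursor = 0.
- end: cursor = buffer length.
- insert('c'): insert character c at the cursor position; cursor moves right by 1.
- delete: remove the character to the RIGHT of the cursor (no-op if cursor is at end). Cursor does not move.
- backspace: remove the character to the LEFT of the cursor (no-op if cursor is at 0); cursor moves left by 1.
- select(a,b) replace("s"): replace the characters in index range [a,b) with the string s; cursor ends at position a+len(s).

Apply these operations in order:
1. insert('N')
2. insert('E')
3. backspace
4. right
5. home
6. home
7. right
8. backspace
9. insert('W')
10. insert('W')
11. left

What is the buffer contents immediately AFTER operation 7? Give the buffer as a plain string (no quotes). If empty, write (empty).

After op 1 (insert('N')): buf='NLKXSMTSQ' cursor=1
After op 2 (insert('E')): buf='NELKXSMTSQ' cursor=2
After op 3 (backspace): buf='NLKXSMTSQ' cursor=1
After op 4 (right): buf='NLKXSMTSQ' cursor=2
After op 5 (home): buf='NLKXSMTSQ' cursor=0
After op 6 (home): buf='NLKXSMTSQ' cursor=0
After op 7 (right): buf='NLKXSMTSQ' cursor=1

Answer: NLKXSMTSQ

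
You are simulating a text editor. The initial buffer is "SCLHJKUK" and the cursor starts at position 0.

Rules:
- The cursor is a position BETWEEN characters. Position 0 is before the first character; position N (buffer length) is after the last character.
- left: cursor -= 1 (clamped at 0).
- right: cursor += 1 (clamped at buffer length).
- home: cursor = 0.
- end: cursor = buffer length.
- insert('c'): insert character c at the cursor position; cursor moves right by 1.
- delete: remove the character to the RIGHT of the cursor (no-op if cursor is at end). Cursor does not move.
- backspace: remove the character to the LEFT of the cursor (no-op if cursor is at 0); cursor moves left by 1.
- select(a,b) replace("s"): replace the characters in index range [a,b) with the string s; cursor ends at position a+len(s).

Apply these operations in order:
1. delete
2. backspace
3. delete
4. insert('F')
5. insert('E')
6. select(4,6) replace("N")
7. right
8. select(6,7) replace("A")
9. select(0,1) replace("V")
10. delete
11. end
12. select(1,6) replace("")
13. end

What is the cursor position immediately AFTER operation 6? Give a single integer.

Answer: 5

Derivation:
After op 1 (delete): buf='CLHJKUK' cursor=0
After op 2 (backspace): buf='CLHJKUK' cursor=0
After op 3 (delete): buf='LHJKUK' cursor=0
After op 4 (insert('F')): buf='FLHJKUK' cursor=1
After op 5 (insert('E')): buf='FELHJKUK' cursor=2
After op 6 (select(4,6) replace("N")): buf='FELHNUK' cursor=5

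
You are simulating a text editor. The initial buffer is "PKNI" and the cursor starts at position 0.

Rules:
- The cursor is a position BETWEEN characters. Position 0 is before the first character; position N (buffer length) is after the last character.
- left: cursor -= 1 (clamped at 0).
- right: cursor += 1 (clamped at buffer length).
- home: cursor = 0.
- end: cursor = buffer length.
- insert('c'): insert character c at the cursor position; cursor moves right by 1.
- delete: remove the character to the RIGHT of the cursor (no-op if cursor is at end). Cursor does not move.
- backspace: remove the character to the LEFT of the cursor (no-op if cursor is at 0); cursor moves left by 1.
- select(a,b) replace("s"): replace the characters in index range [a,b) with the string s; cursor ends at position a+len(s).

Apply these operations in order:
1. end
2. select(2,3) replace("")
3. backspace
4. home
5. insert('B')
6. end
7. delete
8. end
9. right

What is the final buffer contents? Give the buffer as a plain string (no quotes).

After op 1 (end): buf='PKNI' cursor=4
After op 2 (select(2,3) replace("")): buf='PKI' cursor=2
After op 3 (backspace): buf='PI' cursor=1
After op 4 (home): buf='PI' cursor=0
After op 5 (insert('B')): buf='BPI' cursor=1
After op 6 (end): buf='BPI' cursor=3
After op 7 (delete): buf='BPI' cursor=3
After op 8 (end): buf='BPI' cursor=3
After op 9 (right): buf='BPI' cursor=3

Answer: BPI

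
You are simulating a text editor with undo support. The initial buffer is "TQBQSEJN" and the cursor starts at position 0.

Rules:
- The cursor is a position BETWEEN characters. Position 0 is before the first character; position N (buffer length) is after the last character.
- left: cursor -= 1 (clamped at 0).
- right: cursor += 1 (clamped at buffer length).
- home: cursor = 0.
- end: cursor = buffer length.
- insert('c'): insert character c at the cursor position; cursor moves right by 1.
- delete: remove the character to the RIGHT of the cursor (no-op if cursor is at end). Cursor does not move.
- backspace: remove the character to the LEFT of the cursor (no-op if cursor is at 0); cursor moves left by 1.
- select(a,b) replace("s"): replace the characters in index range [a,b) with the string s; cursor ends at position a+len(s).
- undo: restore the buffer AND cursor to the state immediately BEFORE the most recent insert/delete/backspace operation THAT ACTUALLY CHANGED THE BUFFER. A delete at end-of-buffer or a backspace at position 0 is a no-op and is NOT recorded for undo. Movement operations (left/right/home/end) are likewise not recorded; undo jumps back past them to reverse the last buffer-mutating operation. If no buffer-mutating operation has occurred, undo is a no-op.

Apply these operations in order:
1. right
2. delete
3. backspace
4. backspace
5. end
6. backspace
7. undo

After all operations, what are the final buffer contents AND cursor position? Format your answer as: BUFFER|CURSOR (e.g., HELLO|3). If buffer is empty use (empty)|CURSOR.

After op 1 (right): buf='TQBQSEJN' cursor=1
After op 2 (delete): buf='TBQSEJN' cursor=1
After op 3 (backspace): buf='BQSEJN' cursor=0
After op 4 (backspace): buf='BQSEJN' cursor=0
After op 5 (end): buf='BQSEJN' cursor=6
After op 6 (backspace): buf='BQSEJ' cursor=5
After op 7 (undo): buf='BQSEJN' cursor=6

Answer: BQSEJN|6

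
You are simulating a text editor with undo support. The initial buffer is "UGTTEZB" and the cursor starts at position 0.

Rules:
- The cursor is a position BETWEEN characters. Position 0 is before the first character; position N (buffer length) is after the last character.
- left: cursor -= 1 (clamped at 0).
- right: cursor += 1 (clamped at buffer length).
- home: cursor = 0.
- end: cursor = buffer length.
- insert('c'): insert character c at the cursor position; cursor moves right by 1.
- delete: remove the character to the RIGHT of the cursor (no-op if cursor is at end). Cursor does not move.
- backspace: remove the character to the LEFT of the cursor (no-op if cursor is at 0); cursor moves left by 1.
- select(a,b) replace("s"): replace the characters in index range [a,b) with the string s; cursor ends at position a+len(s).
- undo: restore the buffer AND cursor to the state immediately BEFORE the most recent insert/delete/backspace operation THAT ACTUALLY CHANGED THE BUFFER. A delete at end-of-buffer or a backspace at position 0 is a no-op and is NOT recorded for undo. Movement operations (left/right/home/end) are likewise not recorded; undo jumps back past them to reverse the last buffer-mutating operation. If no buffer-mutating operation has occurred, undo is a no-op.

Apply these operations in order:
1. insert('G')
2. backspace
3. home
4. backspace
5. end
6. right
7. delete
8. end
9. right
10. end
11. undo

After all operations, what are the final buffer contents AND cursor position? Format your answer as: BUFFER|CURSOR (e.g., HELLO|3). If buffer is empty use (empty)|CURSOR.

After op 1 (insert('G')): buf='GUGTTEZB' cursor=1
After op 2 (backspace): buf='UGTTEZB' cursor=0
After op 3 (home): buf='UGTTEZB' cursor=0
After op 4 (backspace): buf='UGTTEZB' cursor=0
After op 5 (end): buf='UGTTEZB' cursor=7
After op 6 (right): buf='UGTTEZB' cursor=7
After op 7 (delete): buf='UGTTEZB' cursor=7
After op 8 (end): buf='UGTTEZB' cursor=7
After op 9 (right): buf='UGTTEZB' cursor=7
After op 10 (end): buf='UGTTEZB' cursor=7
After op 11 (undo): buf='GUGTTEZB' cursor=1

Answer: GUGTTEZB|1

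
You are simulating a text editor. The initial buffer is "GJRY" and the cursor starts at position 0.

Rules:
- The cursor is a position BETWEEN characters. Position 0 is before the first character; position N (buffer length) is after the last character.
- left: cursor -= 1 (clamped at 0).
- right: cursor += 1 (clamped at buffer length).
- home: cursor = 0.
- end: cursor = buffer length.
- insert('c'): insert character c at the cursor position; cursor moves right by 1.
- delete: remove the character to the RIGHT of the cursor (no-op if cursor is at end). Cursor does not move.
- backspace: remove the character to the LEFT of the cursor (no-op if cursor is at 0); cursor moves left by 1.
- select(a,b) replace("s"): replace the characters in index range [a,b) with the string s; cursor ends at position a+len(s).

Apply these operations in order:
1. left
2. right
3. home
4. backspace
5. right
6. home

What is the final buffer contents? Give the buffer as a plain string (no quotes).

Answer: GJRY

Derivation:
After op 1 (left): buf='GJRY' cursor=0
After op 2 (right): buf='GJRY' cursor=1
After op 3 (home): buf='GJRY' cursor=0
After op 4 (backspace): buf='GJRY' cursor=0
After op 5 (right): buf='GJRY' cursor=1
After op 6 (home): buf='GJRY' cursor=0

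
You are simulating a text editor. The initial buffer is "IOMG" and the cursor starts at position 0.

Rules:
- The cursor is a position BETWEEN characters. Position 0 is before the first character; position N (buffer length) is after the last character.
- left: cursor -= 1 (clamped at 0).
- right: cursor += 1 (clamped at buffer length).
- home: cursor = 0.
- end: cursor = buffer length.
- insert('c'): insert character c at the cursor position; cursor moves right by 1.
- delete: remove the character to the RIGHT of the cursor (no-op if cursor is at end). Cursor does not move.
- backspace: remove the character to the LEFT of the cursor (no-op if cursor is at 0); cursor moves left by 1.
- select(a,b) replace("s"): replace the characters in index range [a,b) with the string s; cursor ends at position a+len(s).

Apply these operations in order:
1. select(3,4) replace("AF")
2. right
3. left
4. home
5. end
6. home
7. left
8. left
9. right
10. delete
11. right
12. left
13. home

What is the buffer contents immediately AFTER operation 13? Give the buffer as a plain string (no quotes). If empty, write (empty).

After op 1 (select(3,4) replace("AF")): buf='IOMAF' cursor=5
After op 2 (right): buf='IOMAF' cursor=5
After op 3 (left): buf='IOMAF' cursor=4
After op 4 (home): buf='IOMAF' cursor=0
After op 5 (end): buf='IOMAF' cursor=5
After op 6 (home): buf='IOMAF' cursor=0
After op 7 (left): buf='IOMAF' cursor=0
After op 8 (left): buf='IOMAF' cursor=0
After op 9 (right): buf='IOMAF' cursor=1
After op 10 (delete): buf='IMAF' cursor=1
After op 11 (right): buf='IMAF' cursor=2
After op 12 (left): buf='IMAF' cursor=1
After op 13 (home): buf='IMAF' cursor=0

Answer: IMAF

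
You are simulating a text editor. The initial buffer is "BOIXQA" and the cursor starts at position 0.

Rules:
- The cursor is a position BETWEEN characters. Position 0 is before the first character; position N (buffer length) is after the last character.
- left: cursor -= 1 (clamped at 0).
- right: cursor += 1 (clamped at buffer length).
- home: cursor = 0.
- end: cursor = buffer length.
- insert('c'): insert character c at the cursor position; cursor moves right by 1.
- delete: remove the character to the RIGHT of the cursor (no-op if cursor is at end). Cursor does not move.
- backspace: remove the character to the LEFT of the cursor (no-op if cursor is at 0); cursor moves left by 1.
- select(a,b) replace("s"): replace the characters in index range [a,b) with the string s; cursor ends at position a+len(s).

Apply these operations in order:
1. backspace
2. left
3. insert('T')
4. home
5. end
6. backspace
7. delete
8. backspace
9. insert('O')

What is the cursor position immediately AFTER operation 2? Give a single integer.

After op 1 (backspace): buf='BOIXQA' cursor=0
After op 2 (left): buf='BOIXQA' cursor=0

Answer: 0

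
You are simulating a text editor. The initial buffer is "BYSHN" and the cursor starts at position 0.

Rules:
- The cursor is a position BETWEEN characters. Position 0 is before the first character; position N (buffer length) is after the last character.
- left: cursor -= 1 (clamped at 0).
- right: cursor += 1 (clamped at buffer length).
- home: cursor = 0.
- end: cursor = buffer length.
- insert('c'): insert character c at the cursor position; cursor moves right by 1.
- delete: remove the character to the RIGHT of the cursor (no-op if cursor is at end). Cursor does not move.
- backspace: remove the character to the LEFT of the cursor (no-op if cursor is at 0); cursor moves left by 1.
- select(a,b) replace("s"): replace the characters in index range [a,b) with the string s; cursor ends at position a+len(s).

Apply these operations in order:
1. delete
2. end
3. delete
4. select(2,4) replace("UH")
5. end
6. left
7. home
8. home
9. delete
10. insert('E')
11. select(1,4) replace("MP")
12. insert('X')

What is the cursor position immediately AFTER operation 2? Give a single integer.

After op 1 (delete): buf='YSHN' cursor=0
After op 2 (end): buf='YSHN' cursor=4

Answer: 4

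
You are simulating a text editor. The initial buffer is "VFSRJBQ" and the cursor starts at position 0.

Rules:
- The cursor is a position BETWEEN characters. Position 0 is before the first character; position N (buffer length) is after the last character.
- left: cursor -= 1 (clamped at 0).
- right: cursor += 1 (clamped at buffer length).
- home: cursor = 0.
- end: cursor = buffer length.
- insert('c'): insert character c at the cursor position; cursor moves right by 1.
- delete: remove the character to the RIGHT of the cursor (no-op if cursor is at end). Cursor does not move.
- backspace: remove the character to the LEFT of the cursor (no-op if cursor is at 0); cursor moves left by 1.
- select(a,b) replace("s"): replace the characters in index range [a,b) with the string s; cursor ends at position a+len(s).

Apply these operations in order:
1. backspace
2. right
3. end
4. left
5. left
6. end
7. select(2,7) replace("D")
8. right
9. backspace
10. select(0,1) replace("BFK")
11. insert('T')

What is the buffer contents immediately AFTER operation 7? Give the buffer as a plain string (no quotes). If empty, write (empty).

After op 1 (backspace): buf='VFSRJBQ' cursor=0
After op 2 (right): buf='VFSRJBQ' cursor=1
After op 3 (end): buf='VFSRJBQ' cursor=7
After op 4 (left): buf='VFSRJBQ' cursor=6
After op 5 (left): buf='VFSRJBQ' cursor=5
After op 6 (end): buf='VFSRJBQ' cursor=7
After op 7 (select(2,7) replace("D")): buf='VFD' cursor=3

Answer: VFD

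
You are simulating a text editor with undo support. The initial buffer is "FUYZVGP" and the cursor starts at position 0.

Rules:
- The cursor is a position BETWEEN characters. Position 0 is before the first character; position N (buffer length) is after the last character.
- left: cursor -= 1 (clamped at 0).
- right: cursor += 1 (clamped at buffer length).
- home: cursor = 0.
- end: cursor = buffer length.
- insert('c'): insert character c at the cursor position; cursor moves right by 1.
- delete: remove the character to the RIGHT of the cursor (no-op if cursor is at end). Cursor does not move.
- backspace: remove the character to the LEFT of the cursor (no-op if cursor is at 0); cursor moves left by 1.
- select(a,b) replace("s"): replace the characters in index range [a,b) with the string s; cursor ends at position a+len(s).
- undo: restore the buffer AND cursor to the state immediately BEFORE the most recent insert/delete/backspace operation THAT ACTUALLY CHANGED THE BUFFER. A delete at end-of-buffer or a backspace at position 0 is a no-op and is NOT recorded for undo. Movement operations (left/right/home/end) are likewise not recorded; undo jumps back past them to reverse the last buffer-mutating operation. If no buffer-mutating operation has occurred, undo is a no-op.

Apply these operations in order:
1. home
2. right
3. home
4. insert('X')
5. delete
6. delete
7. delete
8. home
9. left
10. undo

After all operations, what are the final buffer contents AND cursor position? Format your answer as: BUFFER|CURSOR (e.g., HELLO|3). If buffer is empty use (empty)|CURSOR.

Answer: XYZVGP|1

Derivation:
After op 1 (home): buf='FUYZVGP' cursor=0
After op 2 (right): buf='FUYZVGP' cursor=1
After op 3 (home): buf='FUYZVGP' cursor=0
After op 4 (insert('X')): buf='XFUYZVGP' cursor=1
After op 5 (delete): buf='XUYZVGP' cursor=1
After op 6 (delete): buf='XYZVGP' cursor=1
After op 7 (delete): buf='XZVGP' cursor=1
After op 8 (home): buf='XZVGP' cursor=0
After op 9 (left): buf='XZVGP' cursor=0
After op 10 (undo): buf='XYZVGP' cursor=1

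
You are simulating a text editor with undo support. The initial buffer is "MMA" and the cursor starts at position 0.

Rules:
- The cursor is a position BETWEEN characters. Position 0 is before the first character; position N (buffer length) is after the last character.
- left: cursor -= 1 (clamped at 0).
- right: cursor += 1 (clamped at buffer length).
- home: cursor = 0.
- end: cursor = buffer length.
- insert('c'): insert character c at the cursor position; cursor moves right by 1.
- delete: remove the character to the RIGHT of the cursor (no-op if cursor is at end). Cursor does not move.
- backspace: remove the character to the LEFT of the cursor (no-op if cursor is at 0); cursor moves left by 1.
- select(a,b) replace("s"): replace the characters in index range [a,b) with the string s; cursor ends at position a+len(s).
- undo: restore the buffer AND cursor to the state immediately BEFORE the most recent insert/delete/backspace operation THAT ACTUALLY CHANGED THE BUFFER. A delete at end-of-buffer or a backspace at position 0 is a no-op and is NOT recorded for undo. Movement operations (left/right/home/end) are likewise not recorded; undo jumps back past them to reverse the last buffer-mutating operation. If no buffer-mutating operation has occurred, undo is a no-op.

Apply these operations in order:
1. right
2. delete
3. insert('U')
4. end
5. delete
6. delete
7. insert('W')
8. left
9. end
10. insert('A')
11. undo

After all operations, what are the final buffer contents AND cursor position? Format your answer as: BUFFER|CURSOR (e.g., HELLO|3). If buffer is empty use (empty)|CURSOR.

After op 1 (right): buf='MMA' cursor=1
After op 2 (delete): buf='MA' cursor=1
After op 3 (insert('U')): buf='MUA' cursor=2
After op 4 (end): buf='MUA' cursor=3
After op 5 (delete): buf='MUA' cursor=3
After op 6 (delete): buf='MUA' cursor=3
After op 7 (insert('W')): buf='MUAW' cursor=4
After op 8 (left): buf='MUAW' cursor=3
After op 9 (end): buf='MUAW' cursor=4
After op 10 (insert('A')): buf='MUAWA' cursor=5
After op 11 (undo): buf='MUAW' cursor=4

Answer: MUAW|4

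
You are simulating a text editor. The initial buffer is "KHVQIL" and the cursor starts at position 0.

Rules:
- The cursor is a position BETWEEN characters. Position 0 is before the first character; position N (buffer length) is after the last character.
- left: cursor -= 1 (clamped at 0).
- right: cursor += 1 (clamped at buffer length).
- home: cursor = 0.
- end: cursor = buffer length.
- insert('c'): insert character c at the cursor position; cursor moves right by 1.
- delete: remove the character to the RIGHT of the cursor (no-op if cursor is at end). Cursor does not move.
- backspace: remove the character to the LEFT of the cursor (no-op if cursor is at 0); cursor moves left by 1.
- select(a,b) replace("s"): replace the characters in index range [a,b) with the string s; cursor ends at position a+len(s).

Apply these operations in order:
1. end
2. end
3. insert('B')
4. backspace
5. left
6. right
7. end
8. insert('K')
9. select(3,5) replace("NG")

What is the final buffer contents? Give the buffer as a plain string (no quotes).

Answer: KHVNGLK

Derivation:
After op 1 (end): buf='KHVQIL' cursor=6
After op 2 (end): buf='KHVQIL' cursor=6
After op 3 (insert('B')): buf='KHVQILB' cursor=7
After op 4 (backspace): buf='KHVQIL' cursor=6
After op 5 (left): buf='KHVQIL' cursor=5
After op 6 (right): buf='KHVQIL' cursor=6
After op 7 (end): buf='KHVQIL' cursor=6
After op 8 (insert('K')): buf='KHVQILK' cursor=7
After op 9 (select(3,5) replace("NG")): buf='KHVNGLK' cursor=5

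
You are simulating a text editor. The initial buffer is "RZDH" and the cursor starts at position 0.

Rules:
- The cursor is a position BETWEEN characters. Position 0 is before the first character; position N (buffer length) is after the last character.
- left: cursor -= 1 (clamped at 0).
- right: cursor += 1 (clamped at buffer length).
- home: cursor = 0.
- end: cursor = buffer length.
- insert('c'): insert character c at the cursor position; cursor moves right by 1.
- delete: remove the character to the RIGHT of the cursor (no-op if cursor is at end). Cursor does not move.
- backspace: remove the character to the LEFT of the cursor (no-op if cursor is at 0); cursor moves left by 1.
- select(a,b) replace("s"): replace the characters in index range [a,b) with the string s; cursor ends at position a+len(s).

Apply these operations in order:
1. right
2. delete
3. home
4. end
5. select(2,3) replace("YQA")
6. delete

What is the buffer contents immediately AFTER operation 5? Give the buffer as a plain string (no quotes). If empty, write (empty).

After op 1 (right): buf='RZDH' cursor=1
After op 2 (delete): buf='RDH' cursor=1
After op 3 (home): buf='RDH' cursor=0
After op 4 (end): buf='RDH' cursor=3
After op 5 (select(2,3) replace("YQA")): buf='RDYQA' cursor=5

Answer: RDYQA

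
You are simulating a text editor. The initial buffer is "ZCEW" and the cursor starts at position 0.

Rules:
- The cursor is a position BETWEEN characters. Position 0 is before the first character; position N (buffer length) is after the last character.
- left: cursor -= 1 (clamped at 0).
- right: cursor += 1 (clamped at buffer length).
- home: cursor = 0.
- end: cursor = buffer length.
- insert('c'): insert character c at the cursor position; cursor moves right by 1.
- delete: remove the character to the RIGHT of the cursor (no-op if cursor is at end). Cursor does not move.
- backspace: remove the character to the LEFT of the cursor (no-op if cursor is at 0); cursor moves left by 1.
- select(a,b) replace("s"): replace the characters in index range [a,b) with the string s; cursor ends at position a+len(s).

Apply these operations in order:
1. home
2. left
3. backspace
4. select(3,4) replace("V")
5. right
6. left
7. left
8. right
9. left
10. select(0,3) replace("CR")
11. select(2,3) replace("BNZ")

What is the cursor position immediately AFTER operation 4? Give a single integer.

Answer: 4

Derivation:
After op 1 (home): buf='ZCEW' cursor=0
After op 2 (left): buf='ZCEW' cursor=0
After op 3 (backspace): buf='ZCEW' cursor=0
After op 4 (select(3,4) replace("V")): buf='ZCEV' cursor=4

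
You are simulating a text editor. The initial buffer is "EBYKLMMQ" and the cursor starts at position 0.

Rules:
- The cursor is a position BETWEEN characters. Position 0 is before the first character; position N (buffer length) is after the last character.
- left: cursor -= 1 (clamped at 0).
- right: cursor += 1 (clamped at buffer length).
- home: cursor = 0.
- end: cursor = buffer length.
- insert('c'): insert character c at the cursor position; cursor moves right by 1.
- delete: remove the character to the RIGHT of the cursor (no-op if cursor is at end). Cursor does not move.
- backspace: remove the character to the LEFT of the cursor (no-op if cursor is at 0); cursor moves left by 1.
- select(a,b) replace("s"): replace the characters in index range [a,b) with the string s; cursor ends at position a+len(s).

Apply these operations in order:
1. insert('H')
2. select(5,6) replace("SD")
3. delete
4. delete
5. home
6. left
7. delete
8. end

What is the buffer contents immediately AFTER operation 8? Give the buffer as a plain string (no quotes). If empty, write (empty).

Answer: EBYKSDQ

Derivation:
After op 1 (insert('H')): buf='HEBYKLMMQ' cursor=1
After op 2 (select(5,6) replace("SD")): buf='HEBYKSDMMQ' cursor=7
After op 3 (delete): buf='HEBYKSDMQ' cursor=7
After op 4 (delete): buf='HEBYKSDQ' cursor=7
After op 5 (home): buf='HEBYKSDQ' cursor=0
After op 6 (left): buf='HEBYKSDQ' cursor=0
After op 7 (delete): buf='EBYKSDQ' cursor=0
After op 8 (end): buf='EBYKSDQ' cursor=7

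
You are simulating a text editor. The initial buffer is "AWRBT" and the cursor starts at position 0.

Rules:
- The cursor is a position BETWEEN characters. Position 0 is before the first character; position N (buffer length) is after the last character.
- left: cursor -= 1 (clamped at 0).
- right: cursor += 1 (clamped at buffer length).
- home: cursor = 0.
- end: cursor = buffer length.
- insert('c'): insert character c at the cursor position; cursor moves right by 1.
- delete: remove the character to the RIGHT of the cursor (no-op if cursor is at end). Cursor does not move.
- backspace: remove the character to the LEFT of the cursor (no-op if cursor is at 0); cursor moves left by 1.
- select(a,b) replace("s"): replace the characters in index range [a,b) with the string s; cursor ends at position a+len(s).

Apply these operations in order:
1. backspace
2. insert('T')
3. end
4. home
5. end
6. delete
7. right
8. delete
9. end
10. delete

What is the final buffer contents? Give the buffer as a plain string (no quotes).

Answer: TAWRBT

Derivation:
After op 1 (backspace): buf='AWRBT' cursor=0
After op 2 (insert('T')): buf='TAWRBT' cursor=1
After op 3 (end): buf='TAWRBT' cursor=6
After op 4 (home): buf='TAWRBT' cursor=0
After op 5 (end): buf='TAWRBT' cursor=6
After op 6 (delete): buf='TAWRBT' cursor=6
After op 7 (right): buf='TAWRBT' cursor=6
After op 8 (delete): buf='TAWRBT' cursor=6
After op 9 (end): buf='TAWRBT' cursor=6
After op 10 (delete): buf='TAWRBT' cursor=6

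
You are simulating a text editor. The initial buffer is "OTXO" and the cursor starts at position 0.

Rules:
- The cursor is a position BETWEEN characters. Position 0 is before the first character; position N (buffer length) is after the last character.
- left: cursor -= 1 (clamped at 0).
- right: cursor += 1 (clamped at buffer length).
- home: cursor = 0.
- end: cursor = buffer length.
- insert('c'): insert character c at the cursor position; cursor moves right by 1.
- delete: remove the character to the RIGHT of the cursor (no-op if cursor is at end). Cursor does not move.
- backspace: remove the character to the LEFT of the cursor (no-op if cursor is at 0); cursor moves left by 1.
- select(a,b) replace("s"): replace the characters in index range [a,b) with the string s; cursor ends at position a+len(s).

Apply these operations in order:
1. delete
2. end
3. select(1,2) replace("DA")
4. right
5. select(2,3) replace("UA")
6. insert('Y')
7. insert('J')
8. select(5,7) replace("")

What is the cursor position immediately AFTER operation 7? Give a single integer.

After op 1 (delete): buf='TXO' cursor=0
After op 2 (end): buf='TXO' cursor=3
After op 3 (select(1,2) replace("DA")): buf='TDAO' cursor=3
After op 4 (right): buf='TDAO' cursor=4
After op 5 (select(2,3) replace("UA")): buf='TDUAO' cursor=4
After op 6 (insert('Y')): buf='TDUAYO' cursor=5
After op 7 (insert('J')): buf='TDUAYJO' cursor=6

Answer: 6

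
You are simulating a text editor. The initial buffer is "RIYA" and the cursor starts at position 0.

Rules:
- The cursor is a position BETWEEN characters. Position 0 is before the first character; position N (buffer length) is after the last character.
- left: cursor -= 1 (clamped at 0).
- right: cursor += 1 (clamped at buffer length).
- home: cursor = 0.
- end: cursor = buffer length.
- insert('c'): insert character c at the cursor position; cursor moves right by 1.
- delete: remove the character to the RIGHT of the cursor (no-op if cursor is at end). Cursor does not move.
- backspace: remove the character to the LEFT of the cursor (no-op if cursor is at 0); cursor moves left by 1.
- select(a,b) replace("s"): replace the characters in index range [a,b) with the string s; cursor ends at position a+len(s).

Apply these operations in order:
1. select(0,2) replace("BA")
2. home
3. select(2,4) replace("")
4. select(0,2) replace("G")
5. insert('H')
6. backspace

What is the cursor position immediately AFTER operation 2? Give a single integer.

Answer: 0

Derivation:
After op 1 (select(0,2) replace("BA")): buf='BAYA' cursor=2
After op 2 (home): buf='BAYA' cursor=0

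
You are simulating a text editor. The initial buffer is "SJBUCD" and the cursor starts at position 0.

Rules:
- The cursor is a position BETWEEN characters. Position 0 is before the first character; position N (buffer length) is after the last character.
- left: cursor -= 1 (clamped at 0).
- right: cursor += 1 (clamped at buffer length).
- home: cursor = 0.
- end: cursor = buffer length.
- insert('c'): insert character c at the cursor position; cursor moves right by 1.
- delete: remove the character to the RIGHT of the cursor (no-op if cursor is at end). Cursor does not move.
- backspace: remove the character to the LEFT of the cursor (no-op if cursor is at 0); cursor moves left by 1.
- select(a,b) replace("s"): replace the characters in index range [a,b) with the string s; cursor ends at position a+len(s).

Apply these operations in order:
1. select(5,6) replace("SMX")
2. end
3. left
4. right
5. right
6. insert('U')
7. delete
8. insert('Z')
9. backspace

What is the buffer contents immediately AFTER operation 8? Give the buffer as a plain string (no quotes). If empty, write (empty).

After op 1 (select(5,6) replace("SMX")): buf='SJBUCSMX' cursor=8
After op 2 (end): buf='SJBUCSMX' cursor=8
After op 3 (left): buf='SJBUCSMX' cursor=7
After op 4 (right): buf='SJBUCSMX' cursor=8
After op 5 (right): buf='SJBUCSMX' cursor=8
After op 6 (insert('U')): buf='SJBUCSMXU' cursor=9
After op 7 (delete): buf='SJBUCSMXU' cursor=9
After op 8 (insert('Z')): buf='SJBUCSMXUZ' cursor=10

Answer: SJBUCSMXUZ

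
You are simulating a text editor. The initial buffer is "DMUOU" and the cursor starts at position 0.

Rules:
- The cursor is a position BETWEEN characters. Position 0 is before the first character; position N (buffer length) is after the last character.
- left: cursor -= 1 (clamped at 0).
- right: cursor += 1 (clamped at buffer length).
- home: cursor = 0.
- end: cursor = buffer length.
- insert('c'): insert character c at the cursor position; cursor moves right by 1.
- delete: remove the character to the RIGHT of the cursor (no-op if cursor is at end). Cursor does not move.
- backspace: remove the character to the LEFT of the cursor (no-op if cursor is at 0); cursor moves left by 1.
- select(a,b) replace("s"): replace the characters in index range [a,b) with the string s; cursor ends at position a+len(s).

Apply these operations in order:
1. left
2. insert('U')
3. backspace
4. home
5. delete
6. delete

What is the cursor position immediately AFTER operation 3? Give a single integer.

After op 1 (left): buf='DMUOU' cursor=0
After op 2 (insert('U')): buf='UDMUOU' cursor=1
After op 3 (backspace): buf='DMUOU' cursor=0

Answer: 0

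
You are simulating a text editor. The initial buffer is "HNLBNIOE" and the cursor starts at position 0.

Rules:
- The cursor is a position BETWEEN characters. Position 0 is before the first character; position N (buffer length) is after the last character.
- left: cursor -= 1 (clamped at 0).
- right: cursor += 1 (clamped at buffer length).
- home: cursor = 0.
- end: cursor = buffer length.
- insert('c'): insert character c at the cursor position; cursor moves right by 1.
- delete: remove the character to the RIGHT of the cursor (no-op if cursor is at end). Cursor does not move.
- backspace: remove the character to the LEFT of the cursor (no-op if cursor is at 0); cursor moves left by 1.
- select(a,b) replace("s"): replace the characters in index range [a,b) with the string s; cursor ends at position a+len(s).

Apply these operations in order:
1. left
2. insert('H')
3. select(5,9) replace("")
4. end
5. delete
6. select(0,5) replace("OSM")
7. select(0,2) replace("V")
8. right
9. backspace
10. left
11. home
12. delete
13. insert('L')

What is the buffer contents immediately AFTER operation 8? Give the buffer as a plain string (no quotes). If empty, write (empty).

Answer: VM

Derivation:
After op 1 (left): buf='HNLBNIOE' cursor=0
After op 2 (insert('H')): buf='HHNLBNIOE' cursor=1
After op 3 (select(5,9) replace("")): buf='HHNLB' cursor=5
After op 4 (end): buf='HHNLB' cursor=5
After op 5 (delete): buf='HHNLB' cursor=5
After op 6 (select(0,5) replace("OSM")): buf='OSM' cursor=3
After op 7 (select(0,2) replace("V")): buf='VM' cursor=1
After op 8 (right): buf='VM' cursor=2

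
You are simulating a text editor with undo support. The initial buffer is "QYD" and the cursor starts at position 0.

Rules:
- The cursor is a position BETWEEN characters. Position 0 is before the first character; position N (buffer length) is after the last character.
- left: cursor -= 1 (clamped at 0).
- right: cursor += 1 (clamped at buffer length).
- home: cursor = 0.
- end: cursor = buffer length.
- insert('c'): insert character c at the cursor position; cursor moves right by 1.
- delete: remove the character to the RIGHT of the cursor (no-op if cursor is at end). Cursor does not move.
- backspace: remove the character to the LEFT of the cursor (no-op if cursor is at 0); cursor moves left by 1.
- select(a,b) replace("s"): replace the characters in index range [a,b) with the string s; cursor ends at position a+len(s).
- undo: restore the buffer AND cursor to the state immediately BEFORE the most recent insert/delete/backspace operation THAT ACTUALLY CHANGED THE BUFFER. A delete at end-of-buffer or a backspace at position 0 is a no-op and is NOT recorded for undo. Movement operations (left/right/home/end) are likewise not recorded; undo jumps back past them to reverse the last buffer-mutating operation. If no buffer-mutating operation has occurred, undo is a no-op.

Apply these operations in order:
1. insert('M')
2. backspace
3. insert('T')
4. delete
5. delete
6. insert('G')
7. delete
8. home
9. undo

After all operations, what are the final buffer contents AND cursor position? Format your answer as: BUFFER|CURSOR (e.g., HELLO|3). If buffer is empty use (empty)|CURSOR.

Answer: TGD|2

Derivation:
After op 1 (insert('M')): buf='MQYD' cursor=1
After op 2 (backspace): buf='QYD' cursor=0
After op 3 (insert('T')): buf='TQYD' cursor=1
After op 4 (delete): buf='TYD' cursor=1
After op 5 (delete): buf='TD' cursor=1
After op 6 (insert('G')): buf='TGD' cursor=2
After op 7 (delete): buf='TG' cursor=2
After op 8 (home): buf='TG' cursor=0
After op 9 (undo): buf='TGD' cursor=2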